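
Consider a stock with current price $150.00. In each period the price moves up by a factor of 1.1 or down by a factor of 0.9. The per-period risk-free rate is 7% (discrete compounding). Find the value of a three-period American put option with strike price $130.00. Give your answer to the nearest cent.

$0.17

Risk-neutral probability p = (1 + 0.07 − 0.9)/(1.1 − 0.9) = 0.1700/0.2000 = 0.8500
Terminal stock prices: S_uuu = 199.7, S_uud = 163.4, S_udd = 133.7, S_ddd = 109.4
Terminal payoffs (K − S): max(-69.65, 0) = 0, max(-33.35, 0) = 0, max(-3.65, 0) = 0, max(20.65, 0) = 20.65
Node uu (S = 181.5): continuation = 1/1.07·[0.8500·0.0000 + 0.1500·0.0000] = 0.0000; exercise value = 0.0000 ≤ continuation, so V_uu = 0.0000
Node ud (S = 148.5): continuation = 1/1.07·[0.8500·0.0000 + 0.1500·0.0000] = 0.0000; exercise value = 0.0000 ≤ continuation, so V_ud = 0.0000
Node dd (S = 121.5): continuation = 1/1.07·[0.8500·0.0000 + 0.1500·20.6500] = 2.8949; exercise value = 8.5000 > continuation, so V_dd = 8.5000 (exercise)
Node u (S = 165): continuation = 1/1.07·[0.8500·0.0000 + 0.1500·0.0000] = 0.0000; exercise value = 0.0000 ≤ continuation, so V_u = 0.0000
Node d (S = 135): continuation = 1/1.07·[0.8500·0.0000 + 0.1500·8.5000] = 1.1916; exercise value = 0.0000 ≤ continuation, so V_d = 1.1916
Node 0 (S = 150): continuation = 1/1.07·[0.8500·0.0000 + 0.1500·1.1916] = 0.1670; exercise value = 0.0000 ≤ continuation, so V_0 = 0.1670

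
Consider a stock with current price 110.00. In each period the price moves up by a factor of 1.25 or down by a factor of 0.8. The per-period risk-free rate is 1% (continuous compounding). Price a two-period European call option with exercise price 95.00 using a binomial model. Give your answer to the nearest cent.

23.74

Risk-neutral probability p = (e^0.01 − 0.8)/(1.25 − 0.8) = 0.2101/0.4500 = 0.4668
Terminal stock prices: S_uu = 171.9, S_ud = 110, S_dd = 70.4
Terminal payoffs (S − K): max(76.88, 0) = 76.88, max(15, 0) = 15, max(-24.6, 0) = 0
Node u (S = 137.5): V_u = e^(−0.01)·[0.4668·76.8750 + 0.5332·15.0000] = 43.4453
Node d (S = 88): V_d = e^(−0.01)·[0.4668·15.0000 + 0.5332·0.0000] = 6.9320
Node 0 (S = 110): V_0 = e^(−0.01)·[0.4668·43.4453 + 0.5332·6.9320] = 23.7370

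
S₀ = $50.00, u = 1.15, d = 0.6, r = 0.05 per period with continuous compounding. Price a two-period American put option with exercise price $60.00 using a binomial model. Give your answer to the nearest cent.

Risk-neutral probability p = (e^0.05 − 0.6)/(1.15 − 0.6) = 0.4513/0.5500 = 0.8205
Terminal stock prices: S_uu = 66.12, S_ud = 34.5, S_dd = 18
Terminal payoffs (K − S): max(-6.125, 0) = 0, max(25.5, 0) = 25.5, max(42, 0) = 42
Node u (S = 57.5): continuation = e^(−0.05)·[0.8205·0.0000 + 0.1795·25.5000] = 4.3542; exercise value = 2.5000 ≤ continuation, so V_u = 4.3542
Node d (S = 30): continuation = e^(−0.05)·[0.8205·25.5000 + 0.1795·42.0000] = 27.0738; exercise value = 30.0000 > continuation, so V_d = 30.0000 (exercise)
Node 0 (S = 50): continuation = e^(−0.05)·[0.8205·4.3542 + 0.1795·30.0000] = 8.5209; exercise value = 10.0000 > continuation, so V_0 = 10.0000 (exercise)

$10.00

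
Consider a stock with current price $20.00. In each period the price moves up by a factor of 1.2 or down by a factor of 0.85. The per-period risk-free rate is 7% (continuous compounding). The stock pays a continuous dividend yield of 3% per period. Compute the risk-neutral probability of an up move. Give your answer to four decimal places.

Per-period risk-free factor R = e^0.07 = 1.0725; dividend-adjusted growth = e^(0.07−0.03) = 1.0408.
Risk-neutral probability p = (1.0408 − 0.85)/(1.2 − 0.85) = 0.1908/0.3500 = 0.5452

p = 0.5452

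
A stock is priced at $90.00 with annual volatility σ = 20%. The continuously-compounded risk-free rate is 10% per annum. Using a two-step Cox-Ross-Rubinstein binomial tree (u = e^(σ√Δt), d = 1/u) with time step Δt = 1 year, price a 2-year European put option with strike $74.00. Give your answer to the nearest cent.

$0.93

CRR parameters: u = e^(σ√Δt) = e^(0.2·√1) = 1.2214, d = 1/u = 0.8187
Per-period rate: rΔt = 0.1·1 = 0.1, so R = e^0.1 = 1.1052
Risk-neutral probability p = (e^0.1 − 0.8187)/(1.2214 − 0.8187) = 0.2864/0.4027 = 0.7113
Terminal stock prices: S_uu = 134.3, S_ud = 90, S_dd = 60.33
Terminal payoffs (K − S): max(-60.26, 0) = 0, max(-16, 0) = 0, max(13.67, 0) = 13.67
Node u (S = 109.9): V_u = e^(−0.1)·[0.7113·0.0000 + 0.2887·0.0000] = 0.0000
Node d (S = 73.69): V_d = e^(−0.1)·[0.7113·0.0000 + 0.2887·13.6712] = 3.5707
Node 0 (S = 90): V_0 = e^(−0.1)·[0.7113·0.0000 + 0.2887·3.5707] = 0.9326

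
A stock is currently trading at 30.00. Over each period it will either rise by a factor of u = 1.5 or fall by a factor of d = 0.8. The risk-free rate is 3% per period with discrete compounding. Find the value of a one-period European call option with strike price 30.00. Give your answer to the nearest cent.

Risk-neutral probability p = (1 + 0.03 − 0.8)/(1.5 − 0.8) = 0.2300/0.7000 = 0.3286
Terminal stock prices: S_u = 45, S_d = 24
Terminal payoffs (S − K): max(15, 0) = 15, max(-6, 0) = 0
Node 0 (S = 30): V_0 = 1/1.03·[0.3286·15.0000 + 0.6714·0.0000] = 4.7850

4.79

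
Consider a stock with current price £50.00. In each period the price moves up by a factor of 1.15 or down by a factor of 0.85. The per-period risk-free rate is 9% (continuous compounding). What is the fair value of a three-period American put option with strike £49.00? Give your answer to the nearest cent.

£1.27

Risk-neutral probability p = (e^0.09 − 0.85)/(1.15 − 0.85) = 0.2442/0.3000 = 0.8139
Terminal stock prices: S_uuu = 76.04, S_uud = 56.21, S_udd = 41.54, S_ddd = 30.71
Terminal payoffs (K − S): max(-27.04, 0) = 0, max(-7.206, 0) = 0, max(7.456, 0) = 7.456, max(18.29, 0) = 18.29
Node uu (S = 66.12): continuation = e^(−0.09)·[0.8139·0.0000 + 0.1861·0.0000] = 0.0000; exercise value = 0.0000 ≤ continuation, so V_uu = 0.0000
Node ud (S = 48.87): continuation = e^(−0.09)·[0.8139·0.0000 + 0.1861·7.4563] = 1.2681; exercise value = 0.1250 ≤ continuation, so V_ud = 1.2681
Node dd (S = 36.12): continuation = e^(−0.09)·[0.8139·7.4563 + 0.1861·18.2938] = 8.6576; exercise value = 12.8750 > continuation, so V_dd = 12.8750 (exercise)
Node u (S = 57.5): continuation = e^(−0.09)·[0.8139·0.0000 + 0.1861·1.2681] = 0.2157; exercise value = 0.0000 ≤ continuation, so V_u = 0.2157
Node d (S = 42.5): continuation = e^(−0.09)·[0.8139·1.2681 + 0.1861·12.8750] = 3.1329; exercise value = 6.5000 > continuation, so V_d = 6.5000 (exercise)
Node 0 (S = 50): continuation = e^(−0.09)·[0.8139·0.2157 + 0.1861·6.5000] = 1.2659; exercise value = 0.0000 ≤ continuation, so V_0 = 1.2659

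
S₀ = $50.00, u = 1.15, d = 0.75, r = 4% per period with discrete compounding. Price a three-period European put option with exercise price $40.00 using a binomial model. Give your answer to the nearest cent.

Risk-neutral probability p = (1 + 0.04 − 0.75)/(1.15 − 0.75) = 0.2900/0.4000 = 0.7250
Terminal stock prices: S_uuu = 76.04, S_uud = 49.59, S_udd = 32.34, S_ddd = 21.09
Terminal payoffs (K − S): max(-36.04, 0) = 0, max(-9.594, 0) = 0, max(7.656, 0) = 7.656, max(18.91, 0) = 18.91
Node uu (S = 66.12): V_uu = 1/1.04·[0.7250·0.0000 + 0.2750·0.0000] = 0.0000
Node ud (S = 43.12): V_ud = 1/1.04·[0.7250·0.0000 + 0.2750·7.6563] = 2.0245
Node dd (S = 28.12): V_dd = 1/1.04·[0.7250·7.6563 + 0.2750·18.9062] = 10.3365
Node u (S = 57.5): V_u = 1/1.04·[0.7250·0.0000 + 0.2750·2.0245] = 0.5353
Node d (S = 37.5): V_d = 1/1.04·[0.7250·2.0245 + 0.2750·10.3365] = 4.1445
Node 0 (S = 50): V_0 = 1/1.04·[0.7250·0.5353 + 0.2750·4.1445] = 1.4691

$1.47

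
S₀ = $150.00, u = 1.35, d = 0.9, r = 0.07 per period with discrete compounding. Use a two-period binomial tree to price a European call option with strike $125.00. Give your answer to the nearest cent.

Risk-neutral probability p = (1 + 0.07 − 0.9)/(1.35 − 0.9) = 0.1700/0.4500 = 0.3778
Terminal stock prices: S_uu = 273.4, S_ud = 182.2, S_dd = 121.5
Terminal payoffs (S − K): max(148.4, 0) = 148.4, max(57.25, 0) = 57.25, max(-3.5, 0) = 0
Node u (S = 202.5): V_u = 1/1.07·[0.3778·148.3750 + 0.6222·57.2500] = 85.6776
Node d (S = 135): V_d = 1/1.07·[0.3778·57.2500 + 0.6222·0.0000] = 20.2129
Node 0 (S = 150): V_0 = 1/1.07·[0.3778·85.6776 + 0.6222·20.2129] = 42.0037

$42.00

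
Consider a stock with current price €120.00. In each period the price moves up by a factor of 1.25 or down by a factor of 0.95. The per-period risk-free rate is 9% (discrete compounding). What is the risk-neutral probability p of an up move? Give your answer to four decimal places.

Risk-neutral probability p = (1 + 0.09 − 0.95)/(1.25 − 0.95) = 0.1400/0.3000 = 0.4667

p = 0.4667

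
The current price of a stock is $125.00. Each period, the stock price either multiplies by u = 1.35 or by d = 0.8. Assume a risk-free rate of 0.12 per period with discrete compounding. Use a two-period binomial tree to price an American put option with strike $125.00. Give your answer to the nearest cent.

$9.33

Risk-neutral probability p = (1 + 0.12 − 0.8)/(1.35 − 0.8) = 0.3200/0.5500 = 0.5818
Terminal stock prices: S_uu = 227.8, S_ud = 135, S_dd = 80
Terminal payoffs (K − S): max(-102.8, 0) = 0, max(-10, 0) = 0, max(45, 0) = 45
Node u (S = 168.8): continuation = 1/1.12·[0.5818·0.0000 + 0.4182·0.0000] = 0.0000; exercise value = 0.0000 ≤ continuation, so V_u = 0.0000
Node d (S = 100): continuation = 1/1.12·[0.5818·0.0000 + 0.4182·45.0000] = 16.8019; exercise value = 25.0000 > continuation, so V_d = 25.0000 (exercise)
Node 0 (S = 125): continuation = 1/1.12·[0.5818·0.0000 + 0.4182·25.0000] = 9.3344; exercise value = 0.0000 ≤ continuation, so V_0 = 9.3344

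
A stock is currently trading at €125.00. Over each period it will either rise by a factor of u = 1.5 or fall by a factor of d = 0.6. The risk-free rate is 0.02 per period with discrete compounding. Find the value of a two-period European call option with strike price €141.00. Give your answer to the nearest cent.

Risk-neutral probability p = (1 + 0.02 − 0.6)/(1.5 − 0.6) = 0.4200/0.9000 = 0.4667
Terminal stock prices: S_uu = 281.2, S_ud = 112.5, S_dd = 45
Terminal payoffs (S − K): max(140.2, 0) = 140.2, max(-28.5, 0) = 0, max(-96, 0) = 0
Node u (S = 187.5): V_u = 1/1.02·[0.4667·140.2500 + 0.5333·0.0000] = 64.1667
Node d (S = 75): V_d = 1/1.02·[0.4667·0.0000 + 0.5333·0.0000] = 0.0000
Node 0 (S = 125): V_0 = 1/1.02·[0.4667·64.1667 + 0.5333·0.0000] = 29.3573

€29.36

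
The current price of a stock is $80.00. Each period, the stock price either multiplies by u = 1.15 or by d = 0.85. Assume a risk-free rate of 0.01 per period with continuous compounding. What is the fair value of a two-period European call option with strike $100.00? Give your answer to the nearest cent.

$1.62

Risk-neutral probability p = (e^0.01 − 0.85)/(1.15 − 0.85) = 0.1601/0.3000 = 0.5335
Terminal stock prices: S_uu = 105.8, S_ud = 78.2, S_dd = 57.8
Terminal payoffs (S − K): max(5.8, 0) = 5.8, max(-21.8, 0) = 0, max(-42.2, 0) = 0
Node u (S = 92): V_u = e^(−0.01)·[0.5335·5.8000 + 0.4665·0.0000] = 3.0635
Node d (S = 68): V_d = e^(−0.01)·[0.5335·0.0000 + 0.4665·0.0000] = 0.0000
Node 0 (S = 80): V_0 = e^(−0.01)·[0.5335·3.0635 + 0.4665·0.0000] = 1.6181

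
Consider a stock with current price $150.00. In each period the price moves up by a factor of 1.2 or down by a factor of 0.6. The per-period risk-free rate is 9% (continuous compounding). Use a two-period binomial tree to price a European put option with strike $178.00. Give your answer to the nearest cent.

Risk-neutral probability p = (e^0.09 − 0.6)/(1.2 − 0.6) = 0.4942/0.6000 = 0.8236
Terminal stock prices: S_uu = 216, S_ud = 108, S_dd = 54
Terminal payoffs (K − S): max(-38, 0) = 0, max(70, 0) = 70, max(124, 0) = 124
Node u (S = 180): V_u = e^(−0.09)·[0.8236·0.0000 + 0.1764·70.0000] = 11.2837
Node d (S = 90): V_d = e^(−0.09)·[0.8236·70.0000 + 0.1764·124.0000] = 72.6798
Node 0 (S = 150): V_0 = e^(−0.09)·[0.8236·11.2837 + 0.1764·72.6798] = 20.2093

$20.21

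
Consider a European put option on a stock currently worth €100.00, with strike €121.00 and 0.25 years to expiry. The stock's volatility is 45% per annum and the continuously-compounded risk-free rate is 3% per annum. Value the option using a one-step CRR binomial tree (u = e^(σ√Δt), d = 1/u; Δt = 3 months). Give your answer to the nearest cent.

CRR parameters: u = e^(σ√Δt) = e^(0.45·√0.25) = 1.2523, d = 1/u = 0.7985
Per-period rate: rΔt = 0.03·0.25 = 0.0075, so R = e^0.0075 = 1.0075
Risk-neutral probability p = (e^0.0075 − 0.7985)/(1.2523 − 0.7985) = 0.2090/0.4538 = 0.4606
Terminal stock prices: S_u = 125.2, S_d = 79.85
Terminal payoffs (K − S): max(-4.232, 0) = 0, max(41.15, 0) = 41.15
Node 0 (S = 100): V_0 = e^(−0.0075)·[0.4606·0.0000 + 0.5394·41.1484] = 22.0306

€22.03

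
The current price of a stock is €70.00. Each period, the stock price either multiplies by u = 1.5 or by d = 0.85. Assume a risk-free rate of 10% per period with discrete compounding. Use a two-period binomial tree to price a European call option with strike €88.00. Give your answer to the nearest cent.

€8.99

Risk-neutral probability p = (1 + 0.1 − 0.85)/(1.5 − 0.85) = 0.2500/0.6500 = 0.3846
Terminal stock prices: S_uu = 157.5, S_ud = 89.25, S_dd = 50.57
Terminal payoffs (S − K): max(69.5, 0) = 69.5, max(1.25, 0) = 1.25, max(-37.43, 0) = 0
Node u (S = 105): V_u = 1/1.1·[0.3846·69.5000 + 0.6154·1.2500] = 25.0000
Node d (S = 59.5): V_d = 1/1.1·[0.3846·1.2500 + 0.6154·0.0000] = 0.4371
Node 0 (S = 70): V_0 = 1/1.1·[0.3846·25.0000 + 0.6154·0.4371] = 8.9858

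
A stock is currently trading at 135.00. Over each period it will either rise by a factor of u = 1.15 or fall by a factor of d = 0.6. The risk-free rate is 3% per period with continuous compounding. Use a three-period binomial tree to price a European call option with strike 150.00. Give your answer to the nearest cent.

24.24

Risk-neutral probability p = (e^0.03 − 0.6)/(1.15 − 0.6) = 0.4305/0.5500 = 0.7826
Terminal stock prices: S_uuu = 205.3, S_uud = 107.1, S_udd = 55.89, S_ddd = 29.16
Terminal payoffs (S − K): max(55.32, 0) = 55.32, max(-42.88, 0) = 0, max(-94.11, 0) = 0, max(-120.8, 0) = 0
Node uu (S = 178.5): V_uu = e^(−0.03)·[0.7826·55.3181 + 0.2174·0.0000] = 42.0149
Node ud (S = 93.15): V_ud = e^(−0.03)·[0.7826·0.0000 + 0.2174·0.0000] = 0.0000
Node dd (S = 48.6): V_dd = e^(−0.03)·[0.7826·0.0000 + 0.2174·0.0000] = 0.0000
Node u (S = 155.2): V_u = e^(−0.03)·[0.7826·42.0149 + 0.2174·0.0000] = 31.9109
Node d (S = 81): V_d = e^(−0.03)·[0.7826·0.0000 + 0.2174·0.0000] = 0.0000
Node 0 (S = 135): V_0 = e^(−0.03)·[0.7826·31.9109 + 0.2174·0.0000] = 24.2368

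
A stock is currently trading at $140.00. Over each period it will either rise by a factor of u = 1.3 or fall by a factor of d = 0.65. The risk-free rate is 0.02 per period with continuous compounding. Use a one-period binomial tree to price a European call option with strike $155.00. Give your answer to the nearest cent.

Risk-neutral probability p = (e^0.02 − 0.65)/(1.3 − 0.65) = 0.3702/0.6500 = 0.5695
Terminal stock prices: S_u = 182, S_d = 91
Terminal payoffs (S − K): max(27, 0) = 27, max(-64, 0) = 0
Node 0 (S = 140): V_0 = e^(−0.02)·[0.5695·27.0000 + 0.4305·0.0000] = 15.0731

$15.07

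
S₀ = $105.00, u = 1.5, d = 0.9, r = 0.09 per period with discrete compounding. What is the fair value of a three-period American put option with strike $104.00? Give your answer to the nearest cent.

Risk-neutral probability p = (1 + 0.09 − 0.9)/(1.5 − 0.9) = 0.1900/0.6000 = 0.3167
Terminal stock prices: S_uuu = 354.4, S_uud = 212.6, S_udd = 127.6, S_ddd = 76.55
Terminal payoffs (K − S): max(-250.4, 0) = 0, max(-108.6, 0) = 0, max(-23.58, 0) = 0, max(27.45, 0) = 27.45
Node uu (S = 236.2): continuation = 1/1.09·[0.3167·0.0000 + 0.6833·0.0000] = 0.0000; exercise value = 0.0000 ≤ continuation, so V_uu = 0.0000
Node ud (S = 141.8): continuation = 1/1.09·[0.3167·0.0000 + 0.6833·0.0000] = 0.0000; exercise value = 0.0000 ≤ continuation, so V_ud = 0.0000
Node dd (S = 85.05): continuation = 1/1.09·[0.3167·0.0000 + 0.6833·27.4550] = 17.2119; exercise value = 18.9500 > continuation, so V_dd = 18.9500 (exercise)
Node u (S = 157.5): continuation = 1/1.09·[0.3167·0.0000 + 0.6833·0.0000] = 0.0000; exercise value = 0.0000 ≤ continuation, so V_u = 0.0000
Node d (S = 94.5): continuation = 1/1.09·[0.3167·0.0000 + 0.6833·18.9500] = 11.8800; exercise value = 9.5000 ≤ continuation, so V_d = 11.8800
Node 0 (S = 105): continuation = 1/1.09·[0.3167·0.0000 + 0.6833·11.8800] = 7.4477; exercise value = 0.0000 ≤ continuation, so V_0 = 7.4477

$7.45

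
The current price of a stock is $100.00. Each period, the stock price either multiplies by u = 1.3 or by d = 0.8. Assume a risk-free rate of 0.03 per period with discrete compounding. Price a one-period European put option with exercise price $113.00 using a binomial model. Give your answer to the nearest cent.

Risk-neutral probability p = (1 + 0.03 − 0.8)/(1.3 − 0.8) = 0.2300/0.5000 = 0.4600
Terminal stock prices: S_u = 130, S_d = 80
Terminal payoffs (K − S): max(-17, 0) = 0, max(33, 0) = 33
Node 0 (S = 100): V_0 = 1/1.03·[0.4600·0.0000 + 0.5400·33.0000] = 17.3010

$17.30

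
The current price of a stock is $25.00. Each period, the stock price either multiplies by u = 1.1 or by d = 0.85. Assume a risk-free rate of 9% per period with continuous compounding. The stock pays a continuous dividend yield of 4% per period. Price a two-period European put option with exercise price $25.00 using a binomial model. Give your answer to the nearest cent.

$0.65

Per-period risk-free factor R = e^0.09 = 1.0942; dividend-adjusted growth = e^(0.09−0.04) = 1.0513.
Risk-neutral probability p = (1.0513 − 0.85)/(1.1 − 0.85) = 0.2013/0.2500 = 0.8051
Terminal stock prices: S_uu = 30.25, S_ud = 23.38, S_dd = 18.06
Terminal payoffs (K − S): max(-5.25, 0) = 0, max(1.625, 0) = 1.625, max(6.938, 0) = 6.938
Node u (S = 27.5): V_u = e^(−0.09)·[0.8051·0.0000 + 0.1949·1.6250] = 0.2895
Node d (S = 21.25): V_d = e^(−0.09)·[0.8051·1.6250 + 0.1949·6.9375] = 2.4315
Node 0 (S = 25): V_0 = e^(−0.09)·[0.8051·0.2895 + 0.1949·2.4315] = 0.6461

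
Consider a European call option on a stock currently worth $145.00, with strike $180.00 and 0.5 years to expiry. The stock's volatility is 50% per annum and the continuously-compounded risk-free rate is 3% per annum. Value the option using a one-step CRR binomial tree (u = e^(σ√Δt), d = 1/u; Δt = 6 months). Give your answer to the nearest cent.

CRR parameters: u = e^(σ√Δt) = e^(0.5·√0.5) = 1.4241, d = 1/u = 0.7022
Per-period rate: rΔt = 0.03·0.5 = 0.015, so R = e^0.015 = 1.0151
Risk-neutral probability p = (e^0.015 − 0.7022)/(1.4241 − 0.7022) = 0.3129/0.7219 = 0.4335
Terminal stock prices: S_u = 206.5, S_d = 101.8
Terminal payoffs (S − K): max(26.5, 0) = 26.5, max(-78.18, 0) = 0
Node 0 (S = 145): V_0 = e^(−0.015)·[0.4335·26.4973 + 0.5665·0.0000] = 11.3144

$11.31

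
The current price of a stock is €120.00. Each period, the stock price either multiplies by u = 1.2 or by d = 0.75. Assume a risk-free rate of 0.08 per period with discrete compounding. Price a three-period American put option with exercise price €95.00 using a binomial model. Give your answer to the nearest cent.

€2.84

Risk-neutral probability p = (1 + 0.08 − 0.75)/(1.2 − 0.75) = 0.3300/0.4500 = 0.7333
Terminal stock prices: S_uuu = 207.4, S_uud = 129.6, S_udd = 81, S_ddd = 50.62
Terminal payoffs (K − S): max(-112.4, 0) = 0, max(-34.6, 0) = 0, max(14, 0) = 14, max(44.38, 0) = 44.38
Node uu (S = 172.8): continuation = 1/1.08·[0.7333·0.0000 + 0.2667·0.0000] = 0.0000; exercise value = 0.0000 ≤ continuation, so V_uu = 0.0000
Node ud (S = 108): continuation = 1/1.08·[0.7333·0.0000 + 0.2667·14.0000] = 3.4568; exercise value = 0.0000 ≤ continuation, so V_ud = 3.4568
Node dd (S = 67.5): continuation = 1/1.08·[0.7333·14.0000 + 0.2667·44.3750] = 20.4630; exercise value = 27.5000 > continuation, so V_dd = 27.5000 (exercise)
Node u (S = 144): continuation = 1/1.08·[0.7333·0.0000 + 0.2667·3.4568] = 0.8535; exercise value = 0.0000 ≤ continuation, so V_u = 0.8535
Node d (S = 90): continuation = 1/1.08·[0.7333·3.4568 + 0.2667·27.5000] = 9.1373; exercise value = 5.0000 ≤ continuation, so V_d = 9.1373
Node 0 (S = 120): continuation = 1/1.08·[0.7333·0.8535 + 0.2667·9.1373] = 2.8357; exercise value = 0.0000 ≤ continuation, so V_0 = 2.8357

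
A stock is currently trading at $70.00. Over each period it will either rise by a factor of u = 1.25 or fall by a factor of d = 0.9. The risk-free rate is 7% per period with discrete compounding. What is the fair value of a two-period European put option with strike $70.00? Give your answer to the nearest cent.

Risk-neutral probability p = (1 + 0.07 − 0.9)/(1.25 − 0.9) = 0.1700/0.3500 = 0.4857
Terminal stock prices: S_uu = 109.4, S_ud = 78.75, S_dd = 56.7
Terminal payoffs (K − S): max(-39.38, 0) = 0, max(-8.75, 0) = 0, max(13.3, 0) = 13.3
Node u (S = 87.5): V_u = 1/1.07·[0.4857·0.0000 + 0.5143·0.0000] = 0.0000
Node d (S = 63): V_d = 1/1.07·[0.4857·0.0000 + 0.5143·13.3000] = 6.3925
Node 0 (S = 70): V_0 = 1/1.07·[0.4857·0.0000 + 0.5143·6.3925] = 3.0725

$3.07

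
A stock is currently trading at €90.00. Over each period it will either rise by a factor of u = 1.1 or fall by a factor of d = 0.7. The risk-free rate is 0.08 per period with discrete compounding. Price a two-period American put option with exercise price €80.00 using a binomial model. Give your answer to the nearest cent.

€1.22

Risk-neutral probability p = (1 + 0.08 − 0.7)/(1.1 − 0.7) = 0.3800/0.4000 = 0.9500
Terminal stock prices: S_uu = 108.9, S_ud = 69.3, S_dd = 44.1
Terminal payoffs (K − S): max(-28.9, 0) = 0, max(10.7, 0) = 10.7, max(35.9, 0) = 35.9
Node u (S = 99): continuation = 1/1.08·[0.9500·0.0000 + 0.0500·10.7000] = 0.4954; exercise value = 0.0000 ≤ continuation, so V_u = 0.4954
Node d (S = 63): continuation = 1/1.08·[0.9500·10.7000 + 0.0500·35.9000] = 11.0741; exercise value = 17.0000 > continuation, so V_d = 17.0000 (exercise)
Node 0 (S = 90): continuation = 1/1.08·[0.9500·0.4954 + 0.0500·17.0000] = 1.2228; exercise value = 0.0000 ≤ continuation, so V_0 = 1.2228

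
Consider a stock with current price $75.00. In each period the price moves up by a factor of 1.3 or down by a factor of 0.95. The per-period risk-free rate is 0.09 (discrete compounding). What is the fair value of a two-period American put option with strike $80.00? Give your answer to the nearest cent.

$5.00

Risk-neutral probability p = (1 + 0.09 − 0.95)/(1.3 − 0.95) = 0.1400/0.3500 = 0.4000
Terminal stock prices: S_uu = 126.8, S_ud = 92.62, S_dd = 67.69
Terminal payoffs (K − S): max(-46.75, 0) = 0, max(-12.62, 0) = 0, max(12.31, 0) = 12.31
Node u (S = 97.5): continuation = 1/1.09·[0.4000·0.0000 + 0.6000·0.0000] = 0.0000; exercise value = 0.0000 ≤ continuation, so V_u = 0.0000
Node d (S = 71.25): continuation = 1/1.09·[0.4000·0.0000 + 0.6000·12.3125] = 6.7775; exercise value = 8.7500 > continuation, so V_d = 8.7500 (exercise)
Node 0 (S = 75): continuation = 1/1.09·[0.4000·0.0000 + 0.6000·8.7500] = 4.8165; exercise value = 5.0000 > continuation, so V_0 = 5.0000 (exercise)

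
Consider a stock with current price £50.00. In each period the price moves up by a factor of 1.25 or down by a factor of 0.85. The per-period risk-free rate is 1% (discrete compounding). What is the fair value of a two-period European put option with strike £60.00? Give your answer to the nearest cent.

Risk-neutral probability p = (1 + 0.01 − 0.85)/(1.25 − 0.85) = 0.1600/0.4000 = 0.4000
Terminal stock prices: S_uu = 78.12, S_ud = 53.12, S_dd = 36.12
Terminal payoffs (K − S): max(-18.12, 0) = 0, max(6.875, 0) = 6.875, max(23.88, 0) = 23.88
Node u (S = 62.5): V_u = 1/1.01·[0.4000·0.0000 + 0.6000·6.8750] = 4.0842
Node d (S = 42.5): V_d = 1/1.01·[0.4000·6.8750 + 0.6000·23.8750] = 16.9059
Node 0 (S = 50): V_0 = 1/1.01·[0.4000·4.0842 + 0.6000·16.9059] = 11.6606

£11.66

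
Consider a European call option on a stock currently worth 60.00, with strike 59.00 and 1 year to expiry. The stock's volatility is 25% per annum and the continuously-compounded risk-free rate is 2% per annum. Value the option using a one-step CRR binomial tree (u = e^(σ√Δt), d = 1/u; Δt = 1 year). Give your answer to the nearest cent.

CRR parameters: u = e^(σ√Δt) = e^(0.25·√1) = 1.2840, d = 1/u = 0.7788
Per-period rate: rΔt = 0.02·1 = 0.02, so R = e^0.02 = 1.0202
Risk-neutral probability p = (e^0.02 − 0.7788)/(1.2840 − 0.7788) = 0.2414/0.5052 = 0.4778
Terminal stock prices: S_u = 77.04, S_d = 46.73
Terminal payoffs (S − K): max(18.04, 0) = 18.04, max(-12.27, 0) = 0
Node 0 (S = 60): V_0 = e^(−0.02)·[0.4778·18.0415 + 0.5222·0.0000] = 8.4497

8.45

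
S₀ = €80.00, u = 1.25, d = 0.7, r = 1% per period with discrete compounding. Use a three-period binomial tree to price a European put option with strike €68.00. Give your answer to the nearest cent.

€9.21

Risk-neutral probability p = (1 + 0.01 − 0.7)/(1.25 − 0.7) = 0.3100/0.5500 = 0.5636
Terminal stock prices: S_uuu = 156.2, S_uud = 87.5, S_udd = 49, S_ddd = 27.44
Terminal payoffs (K − S): max(-88.25, 0) = 0, max(-19.5, 0) = 0, max(19, 0) = 19, max(40.56, 0) = 40.56
Node uu (S = 125): V_uu = 1/1.01·[0.5636·0.0000 + 0.4364·0.0000] = 0.0000
Node ud (S = 70): V_ud = 1/1.01·[0.5636·0.0000 + 0.4364·19.0000] = 8.2088
Node dd (S = 39.2): V_dd = 1/1.01·[0.5636·19.0000 + 0.4364·40.5600] = 28.1267
Node u (S = 100): V_u = 1/1.01·[0.5636·0.0000 + 0.4364·8.2088] = 3.5466
Node d (S = 56): V_d = 1/1.01·[0.5636·8.2088 + 0.4364·28.1267] = 16.7329
Node 0 (S = 80): V_0 = 1/1.01·[0.5636·3.5466 + 0.4364·16.7329] = 9.2085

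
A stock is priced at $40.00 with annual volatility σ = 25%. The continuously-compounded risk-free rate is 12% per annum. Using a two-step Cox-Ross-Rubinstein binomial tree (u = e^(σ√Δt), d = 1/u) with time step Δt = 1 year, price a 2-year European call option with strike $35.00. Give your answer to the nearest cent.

$13.28

CRR parameters: u = e^(σ√Δt) = e^(0.25·√1) = 1.2840, d = 1/u = 0.7788
Per-period rate: rΔt = 0.12·1 = 0.12, so R = e^0.12 = 1.1275
Risk-neutral probability p = (e^0.12 − 0.7788)/(1.2840 − 0.7788) = 0.3487/0.5052 = 0.6902
Terminal stock prices: S_uu = 65.95, S_ud = 40, S_dd = 24.26
Terminal payoffs (S − K): max(30.95, 0) = 30.95, max(5, 0) = 5, max(-10.74, 0) = 0
Node u (S = 51.36): V_u = e^(−0.12)·[0.6902·30.9489 + 0.3098·5.0000] = 20.3188
Node d (S = 31.15): V_d = e^(−0.12)·[0.6902·5.0000 + 0.3098·0.0000] = 3.0607
Node 0 (S = 40): V_0 = e^(−0.12)·[0.6902·20.3188 + 0.3098·3.0607] = 13.2789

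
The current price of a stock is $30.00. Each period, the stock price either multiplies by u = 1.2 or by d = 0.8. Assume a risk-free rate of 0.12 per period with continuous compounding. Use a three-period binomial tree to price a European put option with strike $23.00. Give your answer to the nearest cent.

Risk-neutral probability p = (e^0.12 − 0.8)/(1.2 − 0.8) = 0.3275/0.4000 = 0.8187
Terminal stock prices: S_uuu = 51.84, S_uud = 34.56, S_udd = 23.04, S_ddd = 15.36
Terminal payoffs (K − S): max(-28.84, 0) = 0, max(-11.56, 0) = 0, max(-0.04, 0) = 0, max(7.64, 0) = 7.64
Node uu (S = 43.2): V_uu = e^(−0.12)·[0.8187·0.0000 + 0.1813·0.0000] = 0.0000
Node ud (S = 28.8): V_ud = e^(−0.12)·[0.8187·0.0000 + 0.1813·0.0000] = 0.0000
Node dd (S = 19.2): V_dd = e^(−0.12)·[0.8187·0.0000 + 0.1813·7.6400] = 1.2282
Node u (S = 36): V_u = e^(−0.12)·[0.8187·0.0000 + 0.1813·0.0000] = 0.0000
Node d (S = 24): V_d = e^(−0.12)·[0.8187·0.0000 + 0.1813·1.2282] = 0.1974
Node 0 (S = 30): V_0 = e^(−0.12)·[0.8187·0.0000 + 0.1813·0.1974] = 0.0317

$0.03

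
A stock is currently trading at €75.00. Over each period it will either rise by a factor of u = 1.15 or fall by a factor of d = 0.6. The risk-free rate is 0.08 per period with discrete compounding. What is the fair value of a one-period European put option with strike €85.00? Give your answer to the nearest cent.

€4.71

Risk-neutral probability p = (1 + 0.08 − 0.6)/(1.15 − 0.6) = 0.4800/0.5500 = 0.8727
Terminal stock prices: S_u = 86.25, S_d = 45
Terminal payoffs (K − S): max(-1.25, 0) = 0, max(40, 0) = 40
Node 0 (S = 75): V_0 = 1/1.08·[0.8727·0.0000 + 0.1273·40.0000] = 4.7138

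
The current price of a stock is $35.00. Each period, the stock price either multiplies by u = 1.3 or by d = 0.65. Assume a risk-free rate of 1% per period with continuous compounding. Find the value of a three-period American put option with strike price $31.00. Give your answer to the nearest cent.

Risk-neutral probability p = (e^0.01 − 0.65)/(1.3 − 0.65) = 0.3601/0.6500 = 0.5539
Terminal stock prices: S_uuu = 76.89, S_uud = 38.45, S_udd = 19.22, S_ddd = 9.612
Terminal payoffs (K − S): max(-45.89, 0) = 0, max(-7.448, 0) = 0, max(11.78, 0) = 11.78, max(21.39, 0) = 21.39
Node uu (S = 59.15): continuation = e^(−0.01)·[0.5539·0.0000 + 0.4461·0.0000] = 0.0000; exercise value = 0.0000 ≤ continuation, so V_uu = 0.0000
Node ud (S = 29.57): continuation = e^(−0.01)·[0.5539·0.0000 + 0.4461·11.7762] = 5.2008; exercise value = 1.4250 ≤ continuation, so V_ud = 5.2008
Node dd (S = 14.79): continuation = e^(−0.01)·[0.5539·11.7762 + 0.4461·21.3881] = 15.9040; exercise value = 16.2125 > continuation, so V_dd = 16.2125 (exercise)
Node u (S = 45.5): continuation = e^(−0.01)·[0.5539·0.0000 + 0.4461·5.2008] = 2.2969; exercise value = 0.0000 ≤ continuation, so V_u = 2.2969
Node d (S = 22.75): continuation = e^(−0.01)·[0.5539·5.2008 + 0.4461·16.2125] = 10.0123; exercise value = 8.2500 ≤ continuation, so V_d = 10.0123
Node 0 (S = 35): continuation = e^(−0.01)·[0.5539·2.2969 + 0.4461·10.0123] = 5.6814; exercise value = 0.0000 ≤ continuation, so V_0 = 5.6814

$5.68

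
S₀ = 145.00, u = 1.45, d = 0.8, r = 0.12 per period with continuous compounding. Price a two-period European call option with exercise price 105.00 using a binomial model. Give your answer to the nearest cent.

Risk-neutral probability p = (e^0.12 − 0.8)/(1.45 − 0.8) = 0.3275/0.6500 = 0.5038
Terminal stock prices: S_uu = 304.9, S_ud = 168.2, S_dd = 92.8
Terminal payoffs (S − K): max(199.9, 0) = 199.9, max(63.2, 0) = 63.2, max(-12.2, 0) = 0
Node u (S = 210.2): V_u = e^(−0.12)·[0.5038·199.8625 + 0.4962·63.2000] = 117.1234
Node d (S = 116): V_d = e^(−0.12)·[0.5038·63.2000 + 0.4962·0.0000] = 28.2420
Node 0 (S = 145): V_0 = e^(−0.12)·[0.5038·117.1234 + 0.4962·28.2420] = 64.7666

64.77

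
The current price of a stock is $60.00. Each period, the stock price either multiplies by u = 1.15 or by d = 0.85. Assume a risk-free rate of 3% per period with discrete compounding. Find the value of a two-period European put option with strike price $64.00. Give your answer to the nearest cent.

$5.53

Risk-neutral probability p = (1 + 0.03 − 0.85)/(1.15 − 0.85) = 0.1800/0.3000 = 0.6000
Terminal stock prices: S_uu = 79.35, S_ud = 58.65, S_dd = 43.35
Terminal payoffs (K − S): max(-15.35, 0) = 0, max(5.35, 0) = 5.35, max(20.65, 0) = 20.65
Node u (S = 69): V_u = 1/1.03·[0.6000·0.0000 + 0.4000·5.3500] = 2.0777
Node d (S = 51): V_d = 1/1.03·[0.6000·5.3500 + 0.4000·20.6500] = 11.1359
Node 0 (S = 60): V_0 = 1/1.03·[0.6000·2.0777 + 0.4000·11.1359] = 5.5349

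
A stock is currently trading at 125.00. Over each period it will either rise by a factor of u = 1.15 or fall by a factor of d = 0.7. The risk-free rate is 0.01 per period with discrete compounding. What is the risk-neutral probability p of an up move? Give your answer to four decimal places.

Risk-neutral probability p = (1 + 0.01 − 0.7)/(1.15 − 0.7) = 0.3100/0.4500 = 0.6889

p = 0.6889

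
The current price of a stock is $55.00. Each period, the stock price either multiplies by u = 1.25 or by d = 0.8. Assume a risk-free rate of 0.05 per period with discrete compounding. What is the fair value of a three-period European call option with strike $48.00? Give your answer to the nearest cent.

Risk-neutral probability p = (1 + 0.05 − 0.8)/(1.25 − 0.8) = 0.2500/0.4500 = 0.5556
Terminal stock prices: S_uuu = 107.4, S_uud = 68.75, S_udd = 44, S_ddd = 28.16
Terminal payoffs (S − K): max(59.42, 0) = 59.42, max(20.75, 0) = 20.75, max(-4, 0) = 0, max(-19.84, 0) = 0
Node uu (S = 85.94): V_uu = 1/1.05·[0.5556·59.4219 + 0.4444·20.7500] = 40.2232
Node ud (S = 55): V_ud = 1/1.05·[0.5556·20.7500 + 0.4444·0.0000] = 10.9788
Node dd (S = 35.2): V_dd = 1/1.05·[0.5556·0.0000 + 0.4444·0.0000] = 0.0000
Node u (S = 68.75): V_u = 1/1.05·[0.5556·40.2232 + 0.4444·10.9788] = 25.9293
Node d (S = 44): V_d = 1/1.05·[0.5556·10.9788 + 0.4444·0.0000] = 5.8089
Node 0 (S = 55): V_0 = 1/1.05·[0.5556·25.9293 + 0.4444·5.8089] = 16.1780

$16.18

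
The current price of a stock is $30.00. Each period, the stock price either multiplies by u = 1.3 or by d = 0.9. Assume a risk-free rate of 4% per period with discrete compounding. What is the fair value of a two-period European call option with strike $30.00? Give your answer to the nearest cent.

$4.49

Risk-neutral probability p = (1 + 0.04 − 0.9)/(1.3 − 0.9) = 0.1400/0.4000 = 0.3500
Terminal stock prices: S_uu = 50.7, S_ud = 35.1, S_dd = 24.3
Terminal payoffs (S − K): max(20.7, 0) = 20.7, max(5.1, 0) = 5.1, max(-5.7, 0) = 0
Node u (S = 39): V_u = 1/1.04·[0.3500·20.7000 + 0.6500·5.1000] = 10.1538
Node d (S = 27): V_d = 1/1.04·[0.3500·5.1000 + 0.6500·0.0000] = 1.7163
Node 0 (S = 30): V_0 = 1/1.04·[0.3500·10.1538 + 0.6500·1.7163] = 4.4899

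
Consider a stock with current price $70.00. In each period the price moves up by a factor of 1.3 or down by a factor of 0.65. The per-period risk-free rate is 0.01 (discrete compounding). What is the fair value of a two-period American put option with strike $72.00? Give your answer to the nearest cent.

$14.82

Risk-neutral probability p = (1 + 0.01 − 0.65)/(1.3 − 0.65) = 0.3600/0.6500 = 0.5538
Terminal stock prices: S_uu = 118.3, S_ud = 59.15, S_dd = 29.58
Terminal payoffs (K − S): max(-46.3, 0) = 0, max(12.85, 0) = 12.85, max(42.42, 0) = 42.42
Node u (S = 91): continuation = 1/1.01·[0.5538·0.0000 + 0.4462·12.8500] = 5.6763; exercise value = 0.0000 ≤ continuation, so V_u = 5.6763
Node d (S = 45.5): continuation = 1/1.01·[0.5538·12.8500 + 0.4462·42.4250] = 25.7871; exercise value = 26.5000 > continuation, so V_d = 26.5000 (exercise)
Node 0 (S = 70): continuation = 1/1.01·[0.5538·5.6763 + 0.4462·26.5000] = 14.8187; exercise value = 2.0000 ≤ continuation, so V_0 = 14.8187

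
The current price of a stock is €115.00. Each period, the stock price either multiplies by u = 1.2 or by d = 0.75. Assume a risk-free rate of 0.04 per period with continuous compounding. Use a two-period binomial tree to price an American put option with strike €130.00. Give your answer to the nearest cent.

€20.46

Risk-neutral probability p = (e^0.04 − 0.75)/(1.2 − 0.75) = 0.2908/0.4500 = 0.6462
Terminal stock prices: S_uu = 165.6, S_ud = 103.5, S_dd = 64.69
Terminal payoffs (K − S): max(-35.6, 0) = 0, max(26.5, 0) = 26.5, max(65.31, 0) = 65.31
Node u (S = 138): continuation = e^(−0.04)·[0.6462·0.0000 + 0.3538·26.5000] = 9.0069; exercise value = 0.0000 ≤ continuation, so V_u = 9.0069
Node d (S = 86.25): continuation = e^(−0.04)·[0.6462·26.5000 + 0.3538·65.3125] = 38.6526; exercise value = 43.7500 > continuation, so V_d = 43.7500 (exercise)
Node 0 (S = 115): continuation = e^(−0.04)·[0.6462·9.0069 + 0.3538·43.7500] = 20.4623; exercise value = 15.0000 ≤ continuation, so V_0 = 20.4623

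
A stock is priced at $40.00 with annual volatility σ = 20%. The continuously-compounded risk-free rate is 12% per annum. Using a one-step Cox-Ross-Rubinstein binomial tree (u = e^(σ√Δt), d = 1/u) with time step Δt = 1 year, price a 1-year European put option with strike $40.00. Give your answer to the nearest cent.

$1.50

CRR parameters: u = e^(σ√Δt) = e^(0.2·√1) = 1.2214, d = 1/u = 0.8187
Per-period rate: rΔt = 0.12·1 = 0.12, so R = e^0.12 = 1.1275
Risk-neutral probability p = (e^0.12 − 0.8187)/(1.2214 − 0.8187) = 0.3088/0.4027 = 0.7668
Terminal stock prices: S_u = 48.86, S_d = 32.75
Terminal payoffs (K − S): max(-8.856, 0) = 0, max(7.251, 0) = 7.251
Node 0 (S = 40): V_0 = e^(−0.12)·[0.7668·0.0000 + 0.2332·7.2508] = 1.4997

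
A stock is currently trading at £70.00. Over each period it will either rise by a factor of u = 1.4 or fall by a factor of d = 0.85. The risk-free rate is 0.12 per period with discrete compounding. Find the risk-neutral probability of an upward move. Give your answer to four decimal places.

Risk-neutral probability p = (1 + 0.12 − 0.85)/(1.4 − 0.85) = 0.2700/0.5500 = 0.4909

p = 0.4909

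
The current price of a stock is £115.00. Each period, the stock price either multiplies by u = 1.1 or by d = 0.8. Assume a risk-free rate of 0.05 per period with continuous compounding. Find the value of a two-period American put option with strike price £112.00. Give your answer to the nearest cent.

Risk-neutral probability p = (e^0.05 − 0.8)/(1.1 − 0.8) = 0.2513/0.3000 = 0.8376
Terminal stock prices: S_uu = 139.2, S_ud = 101.2, S_dd = 73.6
Terminal payoffs (K − S): max(-27.15, 0) = 0, max(10.8, 0) = 10.8, max(38.4, 0) = 38.4
Node u (S = 126.5): continuation = e^(−0.05)·[0.8376·0.0000 + 0.1624·10.8000] = 1.6687; exercise value = 0.0000 ≤ continuation, so V_u = 1.6687
Node d (S = 92): continuation = e^(−0.05)·[0.8376·10.8000 + 0.1624·38.4000] = 14.5377; exercise value = 20.0000 > continuation, so V_d = 20.0000 (exercise)
Node 0 (S = 115): continuation = e^(−0.05)·[0.8376·1.6687 + 0.1624·20.0000] = 4.4196; exercise value = 0.0000 ≤ continuation, so V_0 = 4.4196

£4.42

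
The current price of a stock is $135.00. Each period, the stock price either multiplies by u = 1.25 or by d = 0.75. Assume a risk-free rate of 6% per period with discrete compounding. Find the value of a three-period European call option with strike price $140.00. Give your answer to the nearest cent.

Risk-neutral probability p = (1 + 0.06 − 0.75)/(1.25 − 0.75) = 0.3100/0.5000 = 0.6200
Terminal stock prices: S_uuu = 263.7, S_uud = 158.2, S_udd = 94.92, S_ddd = 56.95
Terminal payoffs (S − K): max(123.7, 0) = 123.7, max(18.2, 0) = 18.2, max(-45.08, 0) = 0, max(-83.05, 0) = 0
Node uu (S = 210.9): V_uu = 1/1.06·[0.6200·123.6719 + 0.3800·18.2031] = 78.8620
Node ud (S = 126.6): V_ud = 1/1.06·[0.6200·18.2031 + 0.3800·0.0000] = 10.6471
Node dd (S = 75.94): V_dd = 1/1.06·[0.6200·0.0000 + 0.3800·0.0000] = 0.0000
Node u (S = 168.8): V_u = 1/1.06·[0.6200·78.8620 + 0.3800·10.6471] = 49.9437
Node d (S = 101.2): V_d = 1/1.06·[0.6200·10.6471 + 0.3800·0.0000] = 6.2276
Node 0 (S = 135): V_0 = 1/1.06·[0.6200·49.9437 + 0.3800·6.2276] = 31.4449

$31.44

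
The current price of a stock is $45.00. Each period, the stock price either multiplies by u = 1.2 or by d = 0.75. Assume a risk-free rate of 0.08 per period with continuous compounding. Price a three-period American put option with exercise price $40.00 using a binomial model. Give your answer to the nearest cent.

$1.87

Risk-neutral probability p = (e^0.08 − 0.75)/(1.2 − 0.75) = 0.3333/0.4500 = 0.7406
Terminal stock prices: S_uuu = 77.76, S_uud = 48.6, S_udd = 30.38, S_ddd = 18.98
Terminal payoffs (K − S): max(-37.76, 0) = 0, max(-8.6, 0) = 0, max(9.625, 0) = 9.625, max(21.02, 0) = 21.02
Node uu (S = 64.8): continuation = e^(−0.08)·[0.7406·0.0000 + 0.2594·0.0000] = 0.0000; exercise value = 0.0000 ≤ continuation, so V_uu = 0.0000
Node ud (S = 40.5): continuation = e^(−0.08)·[0.7406·0.0000 + 0.2594·9.6250] = 2.3044; exercise value = 0.0000 ≤ continuation, so V_ud = 2.3044
Node dd (S = 25.31): continuation = e^(−0.08)·[0.7406·9.6250 + 0.2594·21.0156] = 11.6122; exercise value = 14.6875 > continuation, so V_dd = 14.6875 (exercise)
Node u (S = 54): continuation = e^(−0.08)·[0.7406·0.0000 + 0.2594·2.3044] = 0.5517; exercise value = 0.0000 ≤ continuation, so V_u = 0.5517
Node d (S = 33.75): continuation = e^(−0.08)·[0.7406·2.3044 + 0.2594·14.6875] = 5.0920; exercise value = 6.2500 > continuation, so V_d = 6.2500 (exercise)
Node 0 (S = 45): continuation = e^(−0.08)·[0.7406·0.5517 + 0.2594·6.2500] = 1.8736; exercise value = 0.0000 ≤ continuation, so V_0 = 1.8736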